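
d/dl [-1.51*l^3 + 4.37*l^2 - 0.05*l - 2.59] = -4.53*l^2 + 8.74*l - 0.05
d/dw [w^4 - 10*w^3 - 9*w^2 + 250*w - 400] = 4*w^3 - 30*w^2 - 18*w + 250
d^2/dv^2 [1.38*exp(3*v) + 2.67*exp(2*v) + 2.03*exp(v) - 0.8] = (12.42*exp(2*v) + 10.68*exp(v) + 2.03)*exp(v)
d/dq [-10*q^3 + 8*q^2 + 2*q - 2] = -30*q^2 + 16*q + 2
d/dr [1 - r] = -1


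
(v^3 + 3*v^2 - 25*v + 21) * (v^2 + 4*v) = v^5 + 7*v^4 - 13*v^3 - 79*v^2 + 84*v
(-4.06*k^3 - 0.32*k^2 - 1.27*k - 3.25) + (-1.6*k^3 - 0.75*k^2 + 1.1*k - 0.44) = -5.66*k^3 - 1.07*k^2 - 0.17*k - 3.69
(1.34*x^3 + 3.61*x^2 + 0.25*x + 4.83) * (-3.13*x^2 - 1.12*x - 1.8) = -4.1942*x^5 - 12.8001*x^4 - 7.2377*x^3 - 21.8959*x^2 - 5.8596*x - 8.694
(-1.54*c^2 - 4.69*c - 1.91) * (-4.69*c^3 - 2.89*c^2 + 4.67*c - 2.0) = 7.2226*c^5 + 26.4467*c^4 + 15.3202*c^3 - 13.3024*c^2 + 0.460300000000002*c + 3.82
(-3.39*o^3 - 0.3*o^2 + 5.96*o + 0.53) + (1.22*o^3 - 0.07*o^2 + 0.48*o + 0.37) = -2.17*o^3 - 0.37*o^2 + 6.44*o + 0.9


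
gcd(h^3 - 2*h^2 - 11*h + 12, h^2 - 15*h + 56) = 1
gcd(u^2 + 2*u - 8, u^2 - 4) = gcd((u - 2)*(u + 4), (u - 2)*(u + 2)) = u - 2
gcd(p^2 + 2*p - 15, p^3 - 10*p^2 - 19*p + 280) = p + 5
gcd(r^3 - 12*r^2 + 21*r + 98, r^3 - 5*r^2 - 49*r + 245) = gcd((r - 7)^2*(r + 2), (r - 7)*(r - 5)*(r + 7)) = r - 7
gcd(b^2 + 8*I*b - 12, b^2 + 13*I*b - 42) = b + 6*I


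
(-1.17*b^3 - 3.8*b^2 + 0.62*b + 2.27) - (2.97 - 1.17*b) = -1.17*b^3 - 3.8*b^2 + 1.79*b - 0.7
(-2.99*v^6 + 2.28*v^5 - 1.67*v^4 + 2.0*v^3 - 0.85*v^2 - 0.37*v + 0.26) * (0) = 0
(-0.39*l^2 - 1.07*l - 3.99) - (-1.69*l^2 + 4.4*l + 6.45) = 1.3*l^2 - 5.47*l - 10.44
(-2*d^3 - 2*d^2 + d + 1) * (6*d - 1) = -12*d^4 - 10*d^3 + 8*d^2 + 5*d - 1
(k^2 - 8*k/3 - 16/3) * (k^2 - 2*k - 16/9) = k^4 - 14*k^3/3 - 16*k^2/9 + 416*k/27 + 256/27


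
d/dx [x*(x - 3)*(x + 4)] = 3*x^2 + 2*x - 12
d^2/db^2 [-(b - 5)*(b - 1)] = -2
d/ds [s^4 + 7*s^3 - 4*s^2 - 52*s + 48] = 4*s^3 + 21*s^2 - 8*s - 52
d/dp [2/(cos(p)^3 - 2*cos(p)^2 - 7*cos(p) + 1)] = 2*(3*cos(p)^2 - 4*cos(p) - 7)*sin(p)/(25*cos(p)/4 + cos(2*p) - cos(3*p)/4)^2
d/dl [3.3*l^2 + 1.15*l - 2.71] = 6.6*l + 1.15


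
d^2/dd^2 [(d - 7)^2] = 2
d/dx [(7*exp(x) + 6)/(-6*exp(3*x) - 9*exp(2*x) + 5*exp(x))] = 3*(28*exp(3*x) + 57*exp(2*x) + 36*exp(x) - 10)*exp(-x)/(36*exp(4*x) + 108*exp(3*x) + 21*exp(2*x) - 90*exp(x) + 25)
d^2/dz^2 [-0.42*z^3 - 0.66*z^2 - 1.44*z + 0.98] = -2.52*z - 1.32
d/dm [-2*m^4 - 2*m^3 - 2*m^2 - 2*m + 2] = -8*m^3 - 6*m^2 - 4*m - 2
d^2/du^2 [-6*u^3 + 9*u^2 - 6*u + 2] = 18 - 36*u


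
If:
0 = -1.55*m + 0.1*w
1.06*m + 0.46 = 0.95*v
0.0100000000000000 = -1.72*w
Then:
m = -0.00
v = 0.48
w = -0.01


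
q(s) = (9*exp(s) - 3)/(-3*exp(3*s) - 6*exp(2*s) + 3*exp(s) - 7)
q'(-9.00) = 0.00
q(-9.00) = 0.43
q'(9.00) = 0.00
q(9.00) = 0.00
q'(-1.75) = -0.23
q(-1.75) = 0.22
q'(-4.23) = -0.02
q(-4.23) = 0.41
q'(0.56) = 0.34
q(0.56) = -0.35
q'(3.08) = 0.01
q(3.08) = -0.01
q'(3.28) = 0.01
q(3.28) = -0.00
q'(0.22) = 0.18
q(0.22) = -0.45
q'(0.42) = 0.30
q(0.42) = -0.40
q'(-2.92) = -0.06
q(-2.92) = 0.37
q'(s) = (9*exp(s) - 3)*(9*exp(3*s) + 12*exp(2*s) - 3*exp(s))/(-3*exp(3*s) - 6*exp(2*s) + 3*exp(s) - 7)^2 + 9*exp(s)/(-3*exp(3*s) - 6*exp(2*s) + 3*exp(s) - 7) = (54*exp(3*s) + 27*exp(2*s) - 36*exp(s) - 54)*exp(s)/(9*exp(6*s) + 36*exp(5*s) + 18*exp(4*s) + 6*exp(3*s) + 93*exp(2*s) - 42*exp(s) + 49)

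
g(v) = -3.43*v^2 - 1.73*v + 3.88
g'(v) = -6.86*v - 1.73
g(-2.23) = -9.32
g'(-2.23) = 13.57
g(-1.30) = 0.33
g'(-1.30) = 7.19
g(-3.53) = -32.75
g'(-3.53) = 22.49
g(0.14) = 3.57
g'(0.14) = -2.69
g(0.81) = 0.23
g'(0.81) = -7.29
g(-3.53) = -32.75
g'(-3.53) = 22.49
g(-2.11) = -7.74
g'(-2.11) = 12.74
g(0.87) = -0.22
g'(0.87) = -7.70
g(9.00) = -289.52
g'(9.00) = -63.47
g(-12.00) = -469.28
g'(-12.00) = 80.59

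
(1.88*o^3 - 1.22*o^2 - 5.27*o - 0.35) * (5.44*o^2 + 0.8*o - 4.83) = 10.2272*o^5 - 5.1328*o^4 - 38.7252*o^3 - 0.2274*o^2 + 25.1741*o + 1.6905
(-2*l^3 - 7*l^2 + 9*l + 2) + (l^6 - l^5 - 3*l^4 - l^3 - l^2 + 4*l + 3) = l^6 - l^5 - 3*l^4 - 3*l^3 - 8*l^2 + 13*l + 5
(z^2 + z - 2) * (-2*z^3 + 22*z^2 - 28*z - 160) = -2*z^5 + 20*z^4 - 2*z^3 - 232*z^2 - 104*z + 320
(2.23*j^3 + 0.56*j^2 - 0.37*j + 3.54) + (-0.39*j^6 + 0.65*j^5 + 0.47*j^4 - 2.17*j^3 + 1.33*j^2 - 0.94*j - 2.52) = -0.39*j^6 + 0.65*j^5 + 0.47*j^4 + 0.0600000000000001*j^3 + 1.89*j^2 - 1.31*j + 1.02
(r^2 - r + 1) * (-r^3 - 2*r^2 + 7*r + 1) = -r^5 - r^4 + 8*r^3 - 8*r^2 + 6*r + 1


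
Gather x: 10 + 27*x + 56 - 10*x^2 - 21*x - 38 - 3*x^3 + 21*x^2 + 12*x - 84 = -3*x^3 + 11*x^2 + 18*x - 56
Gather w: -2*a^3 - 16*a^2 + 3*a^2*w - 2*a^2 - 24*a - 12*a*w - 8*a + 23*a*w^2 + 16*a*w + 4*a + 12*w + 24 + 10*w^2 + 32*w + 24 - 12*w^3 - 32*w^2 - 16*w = -2*a^3 - 18*a^2 - 28*a - 12*w^3 + w^2*(23*a - 22) + w*(3*a^2 + 4*a + 28) + 48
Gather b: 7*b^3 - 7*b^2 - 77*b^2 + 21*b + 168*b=7*b^3 - 84*b^2 + 189*b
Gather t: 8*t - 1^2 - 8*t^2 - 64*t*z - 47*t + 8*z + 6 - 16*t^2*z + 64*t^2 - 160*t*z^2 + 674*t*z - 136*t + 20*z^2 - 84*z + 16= t^2*(56 - 16*z) + t*(-160*z^2 + 610*z - 175) + 20*z^2 - 76*z + 21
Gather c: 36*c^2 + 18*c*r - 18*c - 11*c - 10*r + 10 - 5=36*c^2 + c*(18*r - 29) - 10*r + 5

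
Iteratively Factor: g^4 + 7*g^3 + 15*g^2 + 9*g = (g + 1)*(g^3 + 6*g^2 + 9*g) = (g + 1)*(g + 3)*(g^2 + 3*g) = g*(g + 1)*(g + 3)*(g + 3)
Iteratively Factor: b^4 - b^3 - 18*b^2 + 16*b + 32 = (b + 1)*(b^3 - 2*b^2 - 16*b + 32) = (b - 2)*(b + 1)*(b^2 - 16) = (b - 2)*(b + 1)*(b + 4)*(b - 4)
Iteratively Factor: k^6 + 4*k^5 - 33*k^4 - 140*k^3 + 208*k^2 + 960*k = (k + 4)*(k^5 - 33*k^3 - 8*k^2 + 240*k) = (k - 3)*(k + 4)*(k^4 + 3*k^3 - 24*k^2 - 80*k) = k*(k - 3)*(k + 4)*(k^3 + 3*k^2 - 24*k - 80) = k*(k - 3)*(k + 4)^2*(k^2 - k - 20) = k*(k - 3)*(k + 4)^3*(k - 5)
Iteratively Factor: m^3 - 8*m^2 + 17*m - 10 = (m - 1)*(m^2 - 7*m + 10) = (m - 5)*(m - 1)*(m - 2)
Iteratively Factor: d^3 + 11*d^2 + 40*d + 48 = (d + 4)*(d^2 + 7*d + 12) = (d + 3)*(d + 4)*(d + 4)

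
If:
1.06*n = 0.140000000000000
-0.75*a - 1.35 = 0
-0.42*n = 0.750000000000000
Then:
No Solution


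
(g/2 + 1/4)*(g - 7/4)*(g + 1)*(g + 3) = g^4/2 + 11*g^3/8 - 23*g^2/16 - 29*g/8 - 21/16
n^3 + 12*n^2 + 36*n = n*(n + 6)^2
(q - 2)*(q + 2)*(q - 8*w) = q^3 - 8*q^2*w - 4*q + 32*w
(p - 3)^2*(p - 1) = p^3 - 7*p^2 + 15*p - 9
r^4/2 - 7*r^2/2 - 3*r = r*(r/2 + 1/2)*(r - 3)*(r + 2)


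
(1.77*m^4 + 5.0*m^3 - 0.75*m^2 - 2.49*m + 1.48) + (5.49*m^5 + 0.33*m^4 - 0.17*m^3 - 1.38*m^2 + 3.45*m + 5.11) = 5.49*m^5 + 2.1*m^4 + 4.83*m^3 - 2.13*m^2 + 0.96*m + 6.59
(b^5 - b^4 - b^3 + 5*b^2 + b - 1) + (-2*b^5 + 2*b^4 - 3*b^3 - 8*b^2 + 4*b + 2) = -b^5 + b^4 - 4*b^3 - 3*b^2 + 5*b + 1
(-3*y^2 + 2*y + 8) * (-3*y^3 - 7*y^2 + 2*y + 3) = 9*y^5 + 15*y^4 - 44*y^3 - 61*y^2 + 22*y + 24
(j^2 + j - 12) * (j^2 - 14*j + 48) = j^4 - 13*j^3 + 22*j^2 + 216*j - 576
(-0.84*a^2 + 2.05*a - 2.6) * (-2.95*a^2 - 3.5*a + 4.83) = 2.478*a^4 - 3.1075*a^3 - 3.5622*a^2 + 19.0015*a - 12.558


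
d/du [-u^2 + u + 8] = 1 - 2*u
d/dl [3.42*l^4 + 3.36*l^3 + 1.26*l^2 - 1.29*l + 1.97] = 13.68*l^3 + 10.08*l^2 + 2.52*l - 1.29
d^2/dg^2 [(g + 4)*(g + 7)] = 2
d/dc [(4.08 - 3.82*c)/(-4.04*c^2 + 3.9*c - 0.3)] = (-15.4328*c^2 + 32.9664*c - 14.766)/(16.3216*c^4 - 31.512*c^3 + 17.634*c^2 - 2.34*c + 0.09)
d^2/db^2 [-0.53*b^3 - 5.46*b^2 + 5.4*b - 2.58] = -3.18*b - 10.92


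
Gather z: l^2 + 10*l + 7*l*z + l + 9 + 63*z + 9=l^2 + 11*l + z*(7*l + 63) + 18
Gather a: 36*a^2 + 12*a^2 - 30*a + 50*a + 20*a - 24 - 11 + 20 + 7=48*a^2 + 40*a - 8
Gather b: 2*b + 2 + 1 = 2*b + 3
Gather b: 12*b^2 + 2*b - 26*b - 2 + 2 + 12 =12*b^2 - 24*b + 12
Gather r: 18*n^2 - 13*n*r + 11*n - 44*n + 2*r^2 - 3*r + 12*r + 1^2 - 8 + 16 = 18*n^2 - 33*n + 2*r^2 + r*(9 - 13*n) + 9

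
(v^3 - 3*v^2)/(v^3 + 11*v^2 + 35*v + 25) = v^2*(v - 3)/(v^3 + 11*v^2 + 35*v + 25)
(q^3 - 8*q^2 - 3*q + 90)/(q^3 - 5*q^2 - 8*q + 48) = (q^2 - 11*q + 30)/(q^2 - 8*q + 16)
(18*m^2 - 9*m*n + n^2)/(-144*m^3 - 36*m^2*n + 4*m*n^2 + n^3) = (-3*m + n)/(24*m^2 + 10*m*n + n^2)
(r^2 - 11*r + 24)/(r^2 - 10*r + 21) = (r - 8)/(r - 7)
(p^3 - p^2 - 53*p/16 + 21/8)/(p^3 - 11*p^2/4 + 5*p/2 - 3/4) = (4*p^2 - p - 14)/(4*(p^2 - 2*p + 1))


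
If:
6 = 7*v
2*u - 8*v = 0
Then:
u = 24/7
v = 6/7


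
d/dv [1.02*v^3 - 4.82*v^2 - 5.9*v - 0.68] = 3.06*v^2 - 9.64*v - 5.9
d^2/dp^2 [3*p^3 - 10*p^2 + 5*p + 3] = 18*p - 20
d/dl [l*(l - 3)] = 2*l - 3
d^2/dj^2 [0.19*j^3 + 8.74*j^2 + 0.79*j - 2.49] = 1.14*j + 17.48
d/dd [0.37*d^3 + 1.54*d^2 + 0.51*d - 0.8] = 1.11*d^2 + 3.08*d + 0.51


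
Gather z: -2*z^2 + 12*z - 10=-2*z^2 + 12*z - 10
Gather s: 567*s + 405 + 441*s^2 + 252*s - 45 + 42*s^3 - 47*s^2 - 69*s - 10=42*s^3 + 394*s^2 + 750*s + 350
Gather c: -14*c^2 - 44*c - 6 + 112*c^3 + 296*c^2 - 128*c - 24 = 112*c^3 + 282*c^2 - 172*c - 30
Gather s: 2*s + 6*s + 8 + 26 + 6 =8*s + 40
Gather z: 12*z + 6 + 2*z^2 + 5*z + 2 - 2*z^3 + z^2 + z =-2*z^3 + 3*z^2 + 18*z + 8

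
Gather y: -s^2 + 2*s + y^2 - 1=-s^2 + 2*s + y^2 - 1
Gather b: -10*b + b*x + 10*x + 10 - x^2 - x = b*(x - 10) - x^2 + 9*x + 10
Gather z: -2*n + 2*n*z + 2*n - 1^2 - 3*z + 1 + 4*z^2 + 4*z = 4*z^2 + z*(2*n + 1)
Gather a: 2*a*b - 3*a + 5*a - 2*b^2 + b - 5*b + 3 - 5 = a*(2*b + 2) - 2*b^2 - 4*b - 2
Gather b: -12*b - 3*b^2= -3*b^2 - 12*b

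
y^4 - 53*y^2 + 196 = (y - 7)*(y - 2)*(y + 2)*(y + 7)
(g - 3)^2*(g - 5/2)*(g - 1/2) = g^4 - 9*g^3 + 113*g^2/4 - 69*g/2 + 45/4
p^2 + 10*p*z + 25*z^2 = (p + 5*z)^2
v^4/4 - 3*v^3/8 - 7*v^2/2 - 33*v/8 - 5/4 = (v/2 + 1/4)*(v/2 + 1)*(v - 5)*(v + 1)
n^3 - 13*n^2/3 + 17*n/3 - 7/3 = (n - 7/3)*(n - 1)^2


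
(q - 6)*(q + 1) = q^2 - 5*q - 6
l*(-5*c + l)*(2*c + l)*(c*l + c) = -10*c^3*l^2 - 10*c^3*l - 3*c^2*l^3 - 3*c^2*l^2 + c*l^4 + c*l^3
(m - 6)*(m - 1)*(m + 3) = m^3 - 4*m^2 - 15*m + 18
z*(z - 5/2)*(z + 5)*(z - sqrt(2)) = z^4 - sqrt(2)*z^3 + 5*z^3/2 - 25*z^2/2 - 5*sqrt(2)*z^2/2 + 25*sqrt(2)*z/2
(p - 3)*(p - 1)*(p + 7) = p^3 + 3*p^2 - 25*p + 21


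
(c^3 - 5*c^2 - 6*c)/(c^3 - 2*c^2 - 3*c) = (c - 6)/(c - 3)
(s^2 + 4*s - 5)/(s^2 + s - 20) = (s - 1)/(s - 4)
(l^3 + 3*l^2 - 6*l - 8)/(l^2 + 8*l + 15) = (l^3 + 3*l^2 - 6*l - 8)/(l^2 + 8*l + 15)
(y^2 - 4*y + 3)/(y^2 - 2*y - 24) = (-y^2 + 4*y - 3)/(-y^2 + 2*y + 24)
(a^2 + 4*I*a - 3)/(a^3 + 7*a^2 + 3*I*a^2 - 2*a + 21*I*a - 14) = (a + 3*I)/(a^2 + a*(7 + 2*I) + 14*I)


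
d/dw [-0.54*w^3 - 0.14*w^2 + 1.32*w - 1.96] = -1.62*w^2 - 0.28*w + 1.32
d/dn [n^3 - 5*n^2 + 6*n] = 3*n^2 - 10*n + 6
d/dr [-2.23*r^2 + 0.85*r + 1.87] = 0.85 - 4.46*r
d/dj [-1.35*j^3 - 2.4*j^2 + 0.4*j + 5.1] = -4.05*j^2 - 4.8*j + 0.4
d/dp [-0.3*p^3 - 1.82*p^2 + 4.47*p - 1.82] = -0.9*p^2 - 3.64*p + 4.47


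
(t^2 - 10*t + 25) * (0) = 0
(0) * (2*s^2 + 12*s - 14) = 0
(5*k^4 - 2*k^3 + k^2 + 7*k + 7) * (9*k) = 45*k^5 - 18*k^4 + 9*k^3 + 63*k^2 + 63*k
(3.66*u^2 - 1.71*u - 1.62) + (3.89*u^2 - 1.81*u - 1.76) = 7.55*u^2 - 3.52*u - 3.38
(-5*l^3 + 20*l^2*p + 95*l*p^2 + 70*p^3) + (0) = -5*l^3 + 20*l^2*p + 95*l*p^2 + 70*p^3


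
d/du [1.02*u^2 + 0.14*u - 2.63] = 2.04*u + 0.14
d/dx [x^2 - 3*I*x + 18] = 2*x - 3*I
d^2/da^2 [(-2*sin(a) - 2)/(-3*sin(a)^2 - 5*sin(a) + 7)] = 2*(-9*sin(a)^5 - 21*sin(a)^4 - 153*sin(a)^3 - 90*sin(a)^2 + 132*sin(a) + 162)/(3*sin(a)^2 + 5*sin(a) - 7)^3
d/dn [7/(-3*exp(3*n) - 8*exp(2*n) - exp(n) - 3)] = (63*exp(2*n) + 112*exp(n) + 7)*exp(n)/(3*exp(3*n) + 8*exp(2*n) + exp(n) + 3)^2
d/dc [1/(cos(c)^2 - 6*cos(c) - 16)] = 2*(cos(c) - 3)*sin(c)/(sin(c)^2 + 6*cos(c) + 15)^2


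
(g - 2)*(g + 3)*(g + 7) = g^3 + 8*g^2 + g - 42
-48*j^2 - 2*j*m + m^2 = (-8*j + m)*(6*j + m)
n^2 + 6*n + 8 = (n + 2)*(n + 4)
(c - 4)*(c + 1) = c^2 - 3*c - 4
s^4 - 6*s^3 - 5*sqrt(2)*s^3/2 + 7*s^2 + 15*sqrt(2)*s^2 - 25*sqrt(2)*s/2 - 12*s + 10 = (s - 5)*(s - 1)*(s - 2*sqrt(2))*(s - sqrt(2)/2)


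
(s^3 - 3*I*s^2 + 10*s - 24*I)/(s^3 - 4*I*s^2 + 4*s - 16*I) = (s + 3*I)/(s + 2*I)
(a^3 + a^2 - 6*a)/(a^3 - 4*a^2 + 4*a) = (a + 3)/(a - 2)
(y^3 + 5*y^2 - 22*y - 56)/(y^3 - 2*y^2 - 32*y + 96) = (y^2 + 9*y + 14)/(y^2 + 2*y - 24)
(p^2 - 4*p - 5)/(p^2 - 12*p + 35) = (p + 1)/(p - 7)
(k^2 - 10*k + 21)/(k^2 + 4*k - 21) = (k - 7)/(k + 7)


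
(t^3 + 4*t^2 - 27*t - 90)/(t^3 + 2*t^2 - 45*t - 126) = (t - 5)/(t - 7)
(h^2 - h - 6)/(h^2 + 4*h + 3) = (h^2 - h - 6)/(h^2 + 4*h + 3)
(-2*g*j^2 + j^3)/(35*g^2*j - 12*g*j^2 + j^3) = j*(-2*g + j)/(35*g^2 - 12*g*j + j^2)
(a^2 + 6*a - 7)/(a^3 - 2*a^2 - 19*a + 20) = (a + 7)/(a^2 - a - 20)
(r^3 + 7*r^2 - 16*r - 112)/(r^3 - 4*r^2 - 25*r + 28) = (r^2 + 3*r - 28)/(r^2 - 8*r + 7)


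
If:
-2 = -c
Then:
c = 2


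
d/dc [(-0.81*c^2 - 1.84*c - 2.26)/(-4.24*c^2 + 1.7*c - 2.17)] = (-9.1786*c^2 - 15.6494*c + 7.8348)/(17.9776*c^4 - 14.416*c^3 + 21.2916*c^2 - 7.378*c + 4.7089)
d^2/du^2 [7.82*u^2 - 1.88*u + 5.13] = 15.6400000000000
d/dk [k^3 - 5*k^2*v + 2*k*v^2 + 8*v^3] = 3*k^2 - 10*k*v + 2*v^2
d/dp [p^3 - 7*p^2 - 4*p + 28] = 3*p^2 - 14*p - 4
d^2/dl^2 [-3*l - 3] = 0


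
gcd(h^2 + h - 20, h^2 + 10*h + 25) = h + 5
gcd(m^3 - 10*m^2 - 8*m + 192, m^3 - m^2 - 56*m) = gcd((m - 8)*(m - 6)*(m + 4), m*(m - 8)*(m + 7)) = m - 8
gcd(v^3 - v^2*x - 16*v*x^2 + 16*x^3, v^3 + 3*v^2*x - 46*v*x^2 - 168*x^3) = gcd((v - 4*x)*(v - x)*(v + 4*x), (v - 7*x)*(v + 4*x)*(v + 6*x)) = v + 4*x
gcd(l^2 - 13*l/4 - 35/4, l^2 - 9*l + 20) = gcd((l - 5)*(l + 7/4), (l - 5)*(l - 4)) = l - 5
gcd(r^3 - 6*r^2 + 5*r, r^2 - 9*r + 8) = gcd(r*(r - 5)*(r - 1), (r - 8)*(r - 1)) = r - 1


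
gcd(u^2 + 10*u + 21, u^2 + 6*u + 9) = u + 3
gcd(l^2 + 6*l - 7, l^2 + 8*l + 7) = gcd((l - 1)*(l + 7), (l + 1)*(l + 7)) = l + 7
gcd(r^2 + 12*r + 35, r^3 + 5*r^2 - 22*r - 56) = r + 7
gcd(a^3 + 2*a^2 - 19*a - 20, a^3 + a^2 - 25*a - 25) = a^2 + 6*a + 5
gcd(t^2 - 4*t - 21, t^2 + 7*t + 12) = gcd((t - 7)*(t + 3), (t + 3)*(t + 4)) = t + 3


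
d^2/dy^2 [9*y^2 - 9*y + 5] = 18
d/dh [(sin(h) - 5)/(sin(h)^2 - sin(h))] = (-cos(h) + 10/tan(h) - 5*cos(h)/sin(h)^2)/(sin(h) - 1)^2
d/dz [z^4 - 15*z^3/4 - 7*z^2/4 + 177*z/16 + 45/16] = 4*z^3 - 45*z^2/4 - 7*z/2 + 177/16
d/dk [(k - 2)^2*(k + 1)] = 3*k*(k - 2)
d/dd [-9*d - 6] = -9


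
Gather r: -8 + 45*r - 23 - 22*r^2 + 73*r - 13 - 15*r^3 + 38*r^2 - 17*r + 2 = -15*r^3 + 16*r^2 + 101*r - 42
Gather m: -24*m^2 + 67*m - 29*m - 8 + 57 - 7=-24*m^2 + 38*m + 42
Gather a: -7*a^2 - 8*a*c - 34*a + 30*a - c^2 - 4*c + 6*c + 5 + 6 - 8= -7*a^2 + a*(-8*c - 4) - c^2 + 2*c + 3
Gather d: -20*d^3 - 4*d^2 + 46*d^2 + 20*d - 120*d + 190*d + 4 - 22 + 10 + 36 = -20*d^3 + 42*d^2 + 90*d + 28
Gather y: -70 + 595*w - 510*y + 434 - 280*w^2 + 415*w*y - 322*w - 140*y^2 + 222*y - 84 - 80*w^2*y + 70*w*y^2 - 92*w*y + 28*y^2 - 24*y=-280*w^2 + 273*w + y^2*(70*w - 112) + y*(-80*w^2 + 323*w - 312) + 280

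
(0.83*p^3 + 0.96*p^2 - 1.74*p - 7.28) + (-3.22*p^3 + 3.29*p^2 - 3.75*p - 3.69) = -2.39*p^3 + 4.25*p^2 - 5.49*p - 10.97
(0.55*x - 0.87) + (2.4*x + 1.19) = 2.95*x + 0.32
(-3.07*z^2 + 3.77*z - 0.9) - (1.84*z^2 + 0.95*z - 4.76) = -4.91*z^2 + 2.82*z + 3.86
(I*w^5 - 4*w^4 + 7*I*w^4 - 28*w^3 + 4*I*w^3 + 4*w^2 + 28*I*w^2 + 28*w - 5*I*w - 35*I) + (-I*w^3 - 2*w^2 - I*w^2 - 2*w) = I*w^5 - 4*w^4 + 7*I*w^4 - 28*w^3 + 3*I*w^3 + 2*w^2 + 27*I*w^2 + 26*w - 5*I*w - 35*I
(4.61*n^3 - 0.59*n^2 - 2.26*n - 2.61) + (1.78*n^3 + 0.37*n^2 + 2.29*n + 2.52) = 6.39*n^3 - 0.22*n^2 + 0.0300000000000002*n - 0.0899999999999999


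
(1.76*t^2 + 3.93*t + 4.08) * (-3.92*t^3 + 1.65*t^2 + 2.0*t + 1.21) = -6.8992*t^5 - 12.5016*t^4 - 5.9891*t^3 + 16.7216*t^2 + 12.9153*t + 4.9368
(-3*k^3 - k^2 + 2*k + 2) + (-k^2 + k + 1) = -3*k^3 - 2*k^2 + 3*k + 3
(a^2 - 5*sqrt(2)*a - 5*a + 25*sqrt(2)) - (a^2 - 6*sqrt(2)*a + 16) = -5*a + sqrt(2)*a - 16 + 25*sqrt(2)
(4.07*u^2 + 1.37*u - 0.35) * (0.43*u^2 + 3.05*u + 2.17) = 1.7501*u^4 + 13.0026*u^3 + 12.8599*u^2 + 1.9054*u - 0.7595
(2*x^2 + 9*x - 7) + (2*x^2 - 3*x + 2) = 4*x^2 + 6*x - 5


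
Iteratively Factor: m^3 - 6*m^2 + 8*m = (m - 4)*(m^2 - 2*m) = (m - 4)*(m - 2)*(m)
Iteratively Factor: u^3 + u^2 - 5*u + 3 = (u - 1)*(u^2 + 2*u - 3) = (u - 1)^2*(u + 3)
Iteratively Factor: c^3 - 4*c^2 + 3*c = (c - 1)*(c^2 - 3*c) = (c - 3)*(c - 1)*(c)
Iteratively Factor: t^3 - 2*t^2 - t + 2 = (t + 1)*(t^2 - 3*t + 2) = (t - 1)*(t + 1)*(t - 2)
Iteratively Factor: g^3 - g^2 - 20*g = (g + 4)*(g^2 - 5*g) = (g - 5)*(g + 4)*(g)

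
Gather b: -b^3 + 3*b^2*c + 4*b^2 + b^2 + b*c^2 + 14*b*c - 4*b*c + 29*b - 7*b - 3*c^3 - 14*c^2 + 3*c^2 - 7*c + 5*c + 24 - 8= -b^3 + b^2*(3*c + 5) + b*(c^2 + 10*c + 22) - 3*c^3 - 11*c^2 - 2*c + 16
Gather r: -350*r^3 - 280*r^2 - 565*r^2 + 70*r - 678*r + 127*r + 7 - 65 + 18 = -350*r^3 - 845*r^2 - 481*r - 40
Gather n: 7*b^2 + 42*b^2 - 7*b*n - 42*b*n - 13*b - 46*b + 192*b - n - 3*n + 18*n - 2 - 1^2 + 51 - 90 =49*b^2 + 133*b + n*(14 - 49*b) - 42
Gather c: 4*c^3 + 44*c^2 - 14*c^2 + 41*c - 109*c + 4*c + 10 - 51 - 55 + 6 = 4*c^3 + 30*c^2 - 64*c - 90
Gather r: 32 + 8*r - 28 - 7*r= r + 4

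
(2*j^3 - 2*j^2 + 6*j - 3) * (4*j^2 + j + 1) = 8*j^5 - 6*j^4 + 24*j^3 - 8*j^2 + 3*j - 3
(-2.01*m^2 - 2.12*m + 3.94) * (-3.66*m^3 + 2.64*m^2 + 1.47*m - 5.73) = 7.3566*m^5 + 2.4528*m^4 - 22.9719*m^3 + 18.8025*m^2 + 17.9394*m - 22.5762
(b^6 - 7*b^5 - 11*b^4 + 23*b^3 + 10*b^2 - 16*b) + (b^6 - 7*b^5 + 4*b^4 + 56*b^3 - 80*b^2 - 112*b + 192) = 2*b^6 - 14*b^5 - 7*b^4 + 79*b^3 - 70*b^2 - 128*b + 192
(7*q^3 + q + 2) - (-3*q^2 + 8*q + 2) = 7*q^3 + 3*q^2 - 7*q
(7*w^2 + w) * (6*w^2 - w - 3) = 42*w^4 - w^3 - 22*w^2 - 3*w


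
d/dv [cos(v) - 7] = -sin(v)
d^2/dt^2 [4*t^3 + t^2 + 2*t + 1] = 24*t + 2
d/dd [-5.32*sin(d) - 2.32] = -5.32*cos(d)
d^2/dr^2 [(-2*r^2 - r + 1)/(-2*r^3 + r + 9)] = 4*(4*r^6 + 6*r^5 - 6*r^4 + 127*r^3 + 57*r^2 - 27*r + 76)/(8*r^9 - 12*r^7 - 108*r^6 + 6*r^5 + 108*r^4 + 485*r^3 - 27*r^2 - 243*r - 729)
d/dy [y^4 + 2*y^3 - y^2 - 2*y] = 4*y^3 + 6*y^2 - 2*y - 2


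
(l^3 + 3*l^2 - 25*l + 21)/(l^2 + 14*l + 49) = (l^2 - 4*l + 3)/(l + 7)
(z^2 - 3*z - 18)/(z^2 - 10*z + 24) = (z + 3)/(z - 4)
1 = 1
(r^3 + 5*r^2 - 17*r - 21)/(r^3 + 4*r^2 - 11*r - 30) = (r^2 + 8*r + 7)/(r^2 + 7*r + 10)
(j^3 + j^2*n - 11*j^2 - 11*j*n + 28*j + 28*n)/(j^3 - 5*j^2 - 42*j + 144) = (j^3 + j^2*n - 11*j^2 - 11*j*n + 28*j + 28*n)/(j^3 - 5*j^2 - 42*j + 144)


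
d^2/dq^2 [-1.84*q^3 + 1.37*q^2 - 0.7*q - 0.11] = 2.74 - 11.04*q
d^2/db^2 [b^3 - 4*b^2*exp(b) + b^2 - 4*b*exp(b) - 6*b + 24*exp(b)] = -4*b^2*exp(b) - 20*b*exp(b) + 6*b + 8*exp(b) + 2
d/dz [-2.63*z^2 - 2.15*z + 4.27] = -5.26*z - 2.15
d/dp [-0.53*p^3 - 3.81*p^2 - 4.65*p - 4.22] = -1.59*p^2 - 7.62*p - 4.65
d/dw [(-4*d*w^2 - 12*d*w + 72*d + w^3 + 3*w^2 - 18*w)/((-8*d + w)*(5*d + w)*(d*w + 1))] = (-d*(5*d + w)*(8*d - w)*(4*d*w^2 + 12*d*w - 72*d - w^3 - 3*w^2 + 18*w) + (5*d + w)*(8*d - w)*(d*w + 1)*(8*d*w + 12*d - 3*w^2 - 6*w + 18) + (5*d + w)*(d*w + 1)*(4*d*w^2 + 12*d*w - 72*d - w^3 - 3*w^2 + 18*w) + (8*d - w)*(d*w + 1)*(-4*d*w^2 - 12*d*w + 72*d + w^3 + 3*w^2 - 18*w))/((5*d + w)^2*(8*d - w)^2*(d*w + 1)^2)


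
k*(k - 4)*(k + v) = k^3 + k^2*v - 4*k^2 - 4*k*v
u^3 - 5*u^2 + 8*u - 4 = (u - 2)^2*(u - 1)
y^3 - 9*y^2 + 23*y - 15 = (y - 5)*(y - 3)*(y - 1)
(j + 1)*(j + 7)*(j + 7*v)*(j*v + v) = j^4*v + 7*j^3*v^2 + 9*j^3*v + 63*j^2*v^2 + 15*j^2*v + 105*j*v^2 + 7*j*v + 49*v^2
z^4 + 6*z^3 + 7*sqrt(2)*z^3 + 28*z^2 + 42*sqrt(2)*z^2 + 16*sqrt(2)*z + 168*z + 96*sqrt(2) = (z + 6)*(z + sqrt(2))*(z + 2*sqrt(2))*(z + 4*sqrt(2))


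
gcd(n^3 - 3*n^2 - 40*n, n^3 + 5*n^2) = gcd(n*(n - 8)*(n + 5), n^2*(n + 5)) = n^2 + 5*n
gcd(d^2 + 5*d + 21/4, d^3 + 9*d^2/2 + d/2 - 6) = d + 3/2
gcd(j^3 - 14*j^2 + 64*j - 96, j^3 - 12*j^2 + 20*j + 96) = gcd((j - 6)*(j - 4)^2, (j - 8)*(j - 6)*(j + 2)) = j - 6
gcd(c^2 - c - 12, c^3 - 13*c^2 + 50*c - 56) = c - 4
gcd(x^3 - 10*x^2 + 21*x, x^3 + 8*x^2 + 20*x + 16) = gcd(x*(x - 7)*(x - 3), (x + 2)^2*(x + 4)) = 1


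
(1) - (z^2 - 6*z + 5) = -z^2 + 6*z - 4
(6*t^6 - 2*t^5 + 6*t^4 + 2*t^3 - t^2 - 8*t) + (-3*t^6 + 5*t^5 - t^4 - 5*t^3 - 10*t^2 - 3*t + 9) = 3*t^6 + 3*t^5 + 5*t^4 - 3*t^3 - 11*t^2 - 11*t + 9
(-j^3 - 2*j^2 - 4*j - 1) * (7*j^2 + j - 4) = -7*j^5 - 15*j^4 - 26*j^3 - 3*j^2 + 15*j + 4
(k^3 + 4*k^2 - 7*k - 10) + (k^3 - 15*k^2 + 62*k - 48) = 2*k^3 - 11*k^2 + 55*k - 58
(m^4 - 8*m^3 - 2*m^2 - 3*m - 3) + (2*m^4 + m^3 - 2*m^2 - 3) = 3*m^4 - 7*m^3 - 4*m^2 - 3*m - 6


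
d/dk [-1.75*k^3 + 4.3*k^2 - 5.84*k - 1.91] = -5.25*k^2 + 8.6*k - 5.84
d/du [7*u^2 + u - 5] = 14*u + 1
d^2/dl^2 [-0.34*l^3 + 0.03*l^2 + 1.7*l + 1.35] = 0.06 - 2.04*l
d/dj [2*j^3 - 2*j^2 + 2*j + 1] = 6*j^2 - 4*j + 2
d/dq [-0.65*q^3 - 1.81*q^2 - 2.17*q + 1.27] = -1.95*q^2 - 3.62*q - 2.17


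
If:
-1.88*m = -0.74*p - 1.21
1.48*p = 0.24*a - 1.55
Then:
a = 6.16666666666667*p + 6.45833333333333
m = 0.393617021276596*p + 0.643617021276596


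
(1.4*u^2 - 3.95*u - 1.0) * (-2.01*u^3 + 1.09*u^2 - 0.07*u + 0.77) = -2.814*u^5 + 9.4655*u^4 - 2.3935*u^3 + 0.2645*u^2 - 2.9715*u - 0.77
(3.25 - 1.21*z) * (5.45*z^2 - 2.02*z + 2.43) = -6.5945*z^3 + 20.1567*z^2 - 9.5053*z + 7.8975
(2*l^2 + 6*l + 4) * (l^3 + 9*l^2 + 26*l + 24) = 2*l^5 + 24*l^4 + 110*l^3 + 240*l^2 + 248*l + 96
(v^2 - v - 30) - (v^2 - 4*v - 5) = 3*v - 25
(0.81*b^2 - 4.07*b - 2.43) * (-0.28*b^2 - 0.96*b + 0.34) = -0.2268*b^4 + 0.362*b^3 + 4.863*b^2 + 0.949*b - 0.8262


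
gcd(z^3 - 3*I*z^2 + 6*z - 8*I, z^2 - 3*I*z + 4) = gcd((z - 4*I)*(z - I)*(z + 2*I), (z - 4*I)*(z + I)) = z - 4*I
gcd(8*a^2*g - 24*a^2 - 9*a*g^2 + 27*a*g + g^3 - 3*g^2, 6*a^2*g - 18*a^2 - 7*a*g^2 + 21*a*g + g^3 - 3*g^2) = a*g - 3*a - g^2 + 3*g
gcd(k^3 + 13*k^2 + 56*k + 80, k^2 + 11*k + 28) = k + 4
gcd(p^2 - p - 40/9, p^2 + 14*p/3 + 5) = p + 5/3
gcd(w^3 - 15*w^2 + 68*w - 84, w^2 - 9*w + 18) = w - 6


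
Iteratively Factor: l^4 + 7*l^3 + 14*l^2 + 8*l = (l + 2)*(l^3 + 5*l^2 + 4*l) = (l + 2)*(l + 4)*(l^2 + l) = l*(l + 2)*(l + 4)*(l + 1)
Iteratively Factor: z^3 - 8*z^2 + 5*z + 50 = (z - 5)*(z^2 - 3*z - 10) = (z - 5)^2*(z + 2)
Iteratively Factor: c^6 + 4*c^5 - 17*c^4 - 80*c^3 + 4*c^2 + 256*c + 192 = (c + 2)*(c^5 + 2*c^4 - 21*c^3 - 38*c^2 + 80*c + 96) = (c - 4)*(c + 2)*(c^4 + 6*c^3 + 3*c^2 - 26*c - 24) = (c - 4)*(c - 2)*(c + 2)*(c^3 + 8*c^2 + 19*c + 12) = (c - 4)*(c - 2)*(c + 2)*(c + 4)*(c^2 + 4*c + 3) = (c - 4)*(c - 2)*(c + 2)*(c + 3)*(c + 4)*(c + 1)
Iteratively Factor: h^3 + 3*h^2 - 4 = (h + 2)*(h^2 + h - 2) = (h - 1)*(h + 2)*(h + 2)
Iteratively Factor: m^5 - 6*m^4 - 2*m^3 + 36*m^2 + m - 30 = (m - 1)*(m^4 - 5*m^3 - 7*m^2 + 29*m + 30) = (m - 5)*(m - 1)*(m^3 - 7*m - 6) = (m - 5)*(m - 1)*(m + 2)*(m^2 - 2*m - 3) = (m - 5)*(m - 3)*(m - 1)*(m + 2)*(m + 1)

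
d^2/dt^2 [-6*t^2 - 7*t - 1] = -12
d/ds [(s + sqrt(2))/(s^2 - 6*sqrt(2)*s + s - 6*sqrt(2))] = (s^2 - 6*sqrt(2)*s + s - (s + sqrt(2))*(2*s - 6*sqrt(2) + 1) - 6*sqrt(2))/(s^2 - 6*sqrt(2)*s + s - 6*sqrt(2))^2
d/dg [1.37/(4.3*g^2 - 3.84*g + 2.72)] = (5.2608 - 11.782*g)/(4.3*g^2 - 3.84*g + 2.72)^2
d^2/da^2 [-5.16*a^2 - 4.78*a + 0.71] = -10.3200000000000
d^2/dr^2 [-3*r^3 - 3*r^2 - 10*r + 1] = -18*r - 6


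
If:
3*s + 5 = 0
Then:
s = -5/3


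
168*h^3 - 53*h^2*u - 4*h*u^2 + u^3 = (-8*h + u)*(-3*h + u)*(7*h + u)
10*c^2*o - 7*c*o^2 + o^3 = o*(-5*c + o)*(-2*c + o)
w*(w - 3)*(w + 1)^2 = w^4 - w^3 - 5*w^2 - 3*w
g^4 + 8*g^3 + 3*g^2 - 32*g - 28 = (g - 2)*(g + 1)*(g + 2)*(g + 7)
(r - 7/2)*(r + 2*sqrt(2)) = r^2 - 7*r/2 + 2*sqrt(2)*r - 7*sqrt(2)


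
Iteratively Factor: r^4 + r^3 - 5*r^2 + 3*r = (r - 1)*(r^3 + 2*r^2 - 3*r) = r*(r - 1)*(r^2 + 2*r - 3) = r*(r - 1)^2*(r + 3)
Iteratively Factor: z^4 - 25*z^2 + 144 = (z + 3)*(z^3 - 3*z^2 - 16*z + 48) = (z - 3)*(z + 3)*(z^2 - 16) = (z - 4)*(z - 3)*(z + 3)*(z + 4)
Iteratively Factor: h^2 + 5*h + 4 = (h + 4)*(h + 1)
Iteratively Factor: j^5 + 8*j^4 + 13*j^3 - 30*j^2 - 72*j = (j - 2)*(j^4 + 10*j^3 + 33*j^2 + 36*j) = (j - 2)*(j + 3)*(j^3 + 7*j^2 + 12*j) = (j - 2)*(j + 3)*(j + 4)*(j^2 + 3*j) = (j - 2)*(j + 3)^2*(j + 4)*(j)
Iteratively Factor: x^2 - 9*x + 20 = (x - 5)*(x - 4)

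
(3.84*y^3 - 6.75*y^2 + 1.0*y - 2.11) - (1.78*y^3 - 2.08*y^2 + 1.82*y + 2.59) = 2.06*y^3 - 4.67*y^2 - 0.82*y - 4.7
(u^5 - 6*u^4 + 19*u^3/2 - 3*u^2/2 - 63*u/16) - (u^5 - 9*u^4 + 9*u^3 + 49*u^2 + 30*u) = 3*u^4 + u^3/2 - 101*u^2/2 - 543*u/16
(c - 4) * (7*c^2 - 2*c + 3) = 7*c^3 - 30*c^2 + 11*c - 12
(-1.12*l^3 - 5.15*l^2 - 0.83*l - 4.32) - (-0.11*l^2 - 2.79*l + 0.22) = -1.12*l^3 - 5.04*l^2 + 1.96*l - 4.54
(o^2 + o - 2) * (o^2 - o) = o^4 - 3*o^2 + 2*o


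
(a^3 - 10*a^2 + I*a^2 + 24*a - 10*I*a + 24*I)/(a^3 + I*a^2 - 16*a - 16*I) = (a - 6)/(a + 4)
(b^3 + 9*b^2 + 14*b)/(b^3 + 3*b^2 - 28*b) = (b + 2)/(b - 4)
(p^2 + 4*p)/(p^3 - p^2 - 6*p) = (p + 4)/(p^2 - p - 6)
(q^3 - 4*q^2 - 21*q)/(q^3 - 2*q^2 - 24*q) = (-q^2 + 4*q + 21)/(-q^2 + 2*q + 24)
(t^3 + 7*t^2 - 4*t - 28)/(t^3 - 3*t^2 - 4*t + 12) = (t + 7)/(t - 3)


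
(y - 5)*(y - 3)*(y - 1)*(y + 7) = y^4 - 2*y^3 - 40*y^2 + 146*y - 105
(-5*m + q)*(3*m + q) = -15*m^2 - 2*m*q + q^2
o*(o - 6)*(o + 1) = o^3 - 5*o^2 - 6*o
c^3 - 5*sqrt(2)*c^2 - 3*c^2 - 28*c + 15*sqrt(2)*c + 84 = (c - 3)*(c - 7*sqrt(2))*(c + 2*sqrt(2))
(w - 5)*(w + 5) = w^2 - 25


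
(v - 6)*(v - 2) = v^2 - 8*v + 12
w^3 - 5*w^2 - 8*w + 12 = (w - 6)*(w - 1)*(w + 2)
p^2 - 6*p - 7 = (p - 7)*(p + 1)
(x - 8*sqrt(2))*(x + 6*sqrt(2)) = x^2 - 2*sqrt(2)*x - 96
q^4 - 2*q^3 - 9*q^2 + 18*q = q*(q - 3)*(q - 2)*(q + 3)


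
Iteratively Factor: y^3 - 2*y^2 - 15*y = (y - 5)*(y^2 + 3*y) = (y - 5)*(y + 3)*(y)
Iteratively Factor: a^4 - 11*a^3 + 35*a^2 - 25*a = (a - 5)*(a^3 - 6*a^2 + 5*a) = (a - 5)*(a - 1)*(a^2 - 5*a) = (a - 5)^2*(a - 1)*(a)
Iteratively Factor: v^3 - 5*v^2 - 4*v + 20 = (v - 5)*(v^2 - 4) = (v - 5)*(v + 2)*(v - 2)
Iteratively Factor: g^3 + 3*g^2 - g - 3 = (g + 1)*(g^2 + 2*g - 3) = (g - 1)*(g + 1)*(g + 3)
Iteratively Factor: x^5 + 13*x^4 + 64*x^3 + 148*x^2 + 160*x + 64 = (x + 2)*(x^4 + 11*x^3 + 42*x^2 + 64*x + 32) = (x + 2)^2*(x^3 + 9*x^2 + 24*x + 16) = (x + 1)*(x + 2)^2*(x^2 + 8*x + 16) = (x + 1)*(x + 2)^2*(x + 4)*(x + 4)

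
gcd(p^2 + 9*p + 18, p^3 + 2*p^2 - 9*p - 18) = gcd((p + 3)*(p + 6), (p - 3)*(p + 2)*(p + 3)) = p + 3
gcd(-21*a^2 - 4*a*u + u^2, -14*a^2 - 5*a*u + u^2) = -7*a + u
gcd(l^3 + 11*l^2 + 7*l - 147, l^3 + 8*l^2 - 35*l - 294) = l^2 + 14*l + 49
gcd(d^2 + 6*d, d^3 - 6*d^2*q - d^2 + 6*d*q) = d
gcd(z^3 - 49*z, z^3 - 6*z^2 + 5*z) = z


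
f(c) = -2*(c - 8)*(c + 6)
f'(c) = 4 - 4*c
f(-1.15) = 88.76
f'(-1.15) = 8.60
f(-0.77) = 91.73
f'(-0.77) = 7.08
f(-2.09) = 78.90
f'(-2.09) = 12.36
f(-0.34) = 94.41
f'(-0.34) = 5.36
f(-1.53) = 85.20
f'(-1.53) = 10.12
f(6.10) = 45.98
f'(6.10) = -20.40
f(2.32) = 94.52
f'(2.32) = -5.28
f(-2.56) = 72.65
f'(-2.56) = 14.24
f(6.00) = 48.00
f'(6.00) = -20.00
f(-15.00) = -414.00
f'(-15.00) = 64.00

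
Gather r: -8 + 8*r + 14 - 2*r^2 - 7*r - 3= -2*r^2 + r + 3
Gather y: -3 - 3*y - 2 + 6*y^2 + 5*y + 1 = 6*y^2 + 2*y - 4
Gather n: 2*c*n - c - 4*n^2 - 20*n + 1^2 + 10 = -c - 4*n^2 + n*(2*c - 20) + 11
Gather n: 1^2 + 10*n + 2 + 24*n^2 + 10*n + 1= 24*n^2 + 20*n + 4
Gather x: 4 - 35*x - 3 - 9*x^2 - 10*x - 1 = -9*x^2 - 45*x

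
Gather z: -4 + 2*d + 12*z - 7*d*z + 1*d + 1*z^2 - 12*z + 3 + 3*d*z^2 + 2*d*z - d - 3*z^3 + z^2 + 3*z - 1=2*d - 3*z^3 + z^2*(3*d + 2) + z*(3 - 5*d) - 2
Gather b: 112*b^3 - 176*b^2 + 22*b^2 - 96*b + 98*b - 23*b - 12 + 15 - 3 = 112*b^3 - 154*b^2 - 21*b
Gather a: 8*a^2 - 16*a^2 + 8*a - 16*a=-8*a^2 - 8*a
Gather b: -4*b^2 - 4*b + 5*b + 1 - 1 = -4*b^2 + b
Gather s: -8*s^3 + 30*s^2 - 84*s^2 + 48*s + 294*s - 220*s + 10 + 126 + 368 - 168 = -8*s^3 - 54*s^2 + 122*s + 336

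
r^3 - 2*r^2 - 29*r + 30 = (r - 6)*(r - 1)*(r + 5)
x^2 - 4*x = x*(x - 4)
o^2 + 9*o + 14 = (o + 2)*(o + 7)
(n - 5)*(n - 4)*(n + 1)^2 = n^4 - 7*n^3 + 3*n^2 + 31*n + 20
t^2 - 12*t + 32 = (t - 8)*(t - 4)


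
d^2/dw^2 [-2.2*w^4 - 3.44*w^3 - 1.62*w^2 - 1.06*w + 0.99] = -26.4*w^2 - 20.64*w - 3.24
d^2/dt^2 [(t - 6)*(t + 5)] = 2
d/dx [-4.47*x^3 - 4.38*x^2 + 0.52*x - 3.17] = -13.41*x^2 - 8.76*x + 0.52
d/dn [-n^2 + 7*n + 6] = 7 - 2*n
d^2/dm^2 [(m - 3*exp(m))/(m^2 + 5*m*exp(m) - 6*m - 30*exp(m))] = (2*(m - 3*exp(m))*(5*m*exp(m) + 2*m - 25*exp(m) - 6)^2 + (-(m - 3*exp(m))*(5*m*exp(m) - 20*exp(m) + 2) + 2*(3*exp(m) - 1)*(5*m*exp(m) + 2*m - 25*exp(m) - 6))*(m^2 + 5*m*exp(m) - 6*m - 30*exp(m)) - 3*(m^2 + 5*m*exp(m) - 6*m - 30*exp(m))^2*exp(m))/(m^2 + 5*m*exp(m) - 6*m - 30*exp(m))^3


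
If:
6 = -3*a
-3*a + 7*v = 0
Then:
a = -2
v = -6/7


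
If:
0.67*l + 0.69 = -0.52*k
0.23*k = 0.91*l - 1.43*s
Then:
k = -1.52733939104097*s - 1.00095648015304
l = 1.1853977363303*s - 0.25298900047824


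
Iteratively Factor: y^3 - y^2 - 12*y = (y - 4)*(y^2 + 3*y) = y*(y - 4)*(y + 3)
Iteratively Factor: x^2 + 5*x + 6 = (x + 2)*(x + 3)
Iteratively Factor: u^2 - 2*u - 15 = (u - 5)*(u + 3)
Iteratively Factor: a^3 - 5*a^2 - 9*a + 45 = (a + 3)*(a^2 - 8*a + 15) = (a - 3)*(a + 3)*(a - 5)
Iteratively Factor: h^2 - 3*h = (h - 3)*(h)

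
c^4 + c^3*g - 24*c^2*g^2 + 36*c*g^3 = c*(c - 3*g)*(c - 2*g)*(c + 6*g)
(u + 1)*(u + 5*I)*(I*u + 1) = I*u^3 - 4*u^2 + I*u^2 - 4*u + 5*I*u + 5*I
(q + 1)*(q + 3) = q^2 + 4*q + 3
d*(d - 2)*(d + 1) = d^3 - d^2 - 2*d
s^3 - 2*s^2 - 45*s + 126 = (s - 6)*(s - 3)*(s + 7)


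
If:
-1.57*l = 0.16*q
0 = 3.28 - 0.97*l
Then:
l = 3.38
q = -33.18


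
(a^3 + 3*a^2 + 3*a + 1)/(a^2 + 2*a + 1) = a + 1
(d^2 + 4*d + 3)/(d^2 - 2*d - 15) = (d + 1)/(d - 5)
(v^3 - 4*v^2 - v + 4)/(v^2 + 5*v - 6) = (v^2 - 3*v - 4)/(v + 6)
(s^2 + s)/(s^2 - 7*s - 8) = s/(s - 8)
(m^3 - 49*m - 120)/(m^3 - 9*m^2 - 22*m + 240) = (m + 3)/(m - 6)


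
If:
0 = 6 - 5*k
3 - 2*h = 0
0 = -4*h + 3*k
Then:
No Solution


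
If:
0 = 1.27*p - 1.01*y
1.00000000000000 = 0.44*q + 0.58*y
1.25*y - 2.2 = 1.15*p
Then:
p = 5.22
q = -6.37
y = 6.56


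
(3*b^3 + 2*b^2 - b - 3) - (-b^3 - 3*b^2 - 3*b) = 4*b^3 + 5*b^2 + 2*b - 3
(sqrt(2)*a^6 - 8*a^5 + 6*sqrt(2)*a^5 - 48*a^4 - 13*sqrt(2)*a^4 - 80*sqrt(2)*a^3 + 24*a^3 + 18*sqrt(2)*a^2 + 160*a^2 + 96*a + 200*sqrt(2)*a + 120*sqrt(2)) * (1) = sqrt(2)*a^6 - 8*a^5 + 6*sqrt(2)*a^5 - 48*a^4 - 13*sqrt(2)*a^4 - 80*sqrt(2)*a^3 + 24*a^3 + 18*sqrt(2)*a^2 + 160*a^2 + 96*a + 200*sqrt(2)*a + 120*sqrt(2)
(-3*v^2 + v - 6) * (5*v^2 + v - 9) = -15*v^4 + 2*v^3 - 2*v^2 - 15*v + 54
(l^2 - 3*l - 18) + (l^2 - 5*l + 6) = 2*l^2 - 8*l - 12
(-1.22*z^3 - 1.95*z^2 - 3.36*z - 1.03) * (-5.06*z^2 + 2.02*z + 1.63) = 6.1732*z^5 + 7.4026*z^4 + 11.074*z^3 - 4.7539*z^2 - 7.5574*z - 1.6789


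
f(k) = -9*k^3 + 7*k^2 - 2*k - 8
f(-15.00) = 31972.00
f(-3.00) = 304.00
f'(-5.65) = -943.01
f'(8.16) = -1685.57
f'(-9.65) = -2651.41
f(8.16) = -4448.27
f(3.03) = -200.16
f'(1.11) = -19.73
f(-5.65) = 1850.02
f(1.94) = -51.25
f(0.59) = -8.59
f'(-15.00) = -6287.00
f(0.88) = -10.47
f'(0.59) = -3.14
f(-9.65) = 8750.85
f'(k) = -27*k^2 + 14*k - 2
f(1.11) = -13.90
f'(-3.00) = -287.00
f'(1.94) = -76.46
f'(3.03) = -207.46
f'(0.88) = -10.59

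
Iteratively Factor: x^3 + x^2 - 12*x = (x)*(x^2 + x - 12) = x*(x - 3)*(x + 4)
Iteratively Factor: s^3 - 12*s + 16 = (s - 2)*(s^2 + 2*s - 8) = (s - 2)*(s + 4)*(s - 2)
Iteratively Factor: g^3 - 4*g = (g - 2)*(g^2 + 2*g) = (g - 2)*(g + 2)*(g)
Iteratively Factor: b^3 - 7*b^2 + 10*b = (b - 2)*(b^2 - 5*b) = b*(b - 2)*(b - 5)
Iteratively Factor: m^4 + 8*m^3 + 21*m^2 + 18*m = (m)*(m^3 + 8*m^2 + 21*m + 18) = m*(m + 2)*(m^2 + 6*m + 9) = m*(m + 2)*(m + 3)*(m + 3)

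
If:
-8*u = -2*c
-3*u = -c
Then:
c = 0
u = 0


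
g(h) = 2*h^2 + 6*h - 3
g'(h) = 4*h + 6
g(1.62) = 11.97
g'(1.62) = 12.48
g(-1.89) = -7.20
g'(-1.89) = -1.56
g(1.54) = 10.98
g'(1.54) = 12.16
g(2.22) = 20.18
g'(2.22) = 14.88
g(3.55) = 43.50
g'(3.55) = 20.20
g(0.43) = -0.05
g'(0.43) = 7.72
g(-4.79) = 14.15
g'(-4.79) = -13.16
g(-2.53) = -5.38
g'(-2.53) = -4.12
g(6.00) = 105.00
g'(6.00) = 30.00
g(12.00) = 357.00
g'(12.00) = 54.00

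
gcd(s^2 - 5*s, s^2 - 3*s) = s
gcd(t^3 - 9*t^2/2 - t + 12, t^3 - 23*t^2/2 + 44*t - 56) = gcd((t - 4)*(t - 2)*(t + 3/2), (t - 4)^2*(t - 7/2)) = t - 4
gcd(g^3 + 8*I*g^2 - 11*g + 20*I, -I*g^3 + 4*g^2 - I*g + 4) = g^2 + 3*I*g + 4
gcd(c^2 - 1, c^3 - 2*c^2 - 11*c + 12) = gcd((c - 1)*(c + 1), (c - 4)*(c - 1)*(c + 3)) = c - 1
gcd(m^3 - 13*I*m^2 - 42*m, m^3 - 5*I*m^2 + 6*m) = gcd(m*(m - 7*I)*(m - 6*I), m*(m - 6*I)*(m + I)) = m^2 - 6*I*m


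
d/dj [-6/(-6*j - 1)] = -36/(6*j + 1)^2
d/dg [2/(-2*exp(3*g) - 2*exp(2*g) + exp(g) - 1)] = (12*exp(2*g) + 8*exp(g) - 2)*exp(g)/(2*exp(3*g) + 2*exp(2*g) - exp(g) + 1)^2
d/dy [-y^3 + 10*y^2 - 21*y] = -3*y^2 + 20*y - 21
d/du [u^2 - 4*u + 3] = 2*u - 4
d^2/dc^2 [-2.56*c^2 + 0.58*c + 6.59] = -5.12000000000000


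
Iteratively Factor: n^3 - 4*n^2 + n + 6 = (n - 3)*(n^2 - n - 2) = (n - 3)*(n + 1)*(n - 2)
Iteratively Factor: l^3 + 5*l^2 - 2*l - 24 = (l - 2)*(l^2 + 7*l + 12) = (l - 2)*(l + 4)*(l + 3)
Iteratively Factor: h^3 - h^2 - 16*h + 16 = (h + 4)*(h^2 - 5*h + 4) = (h - 4)*(h + 4)*(h - 1)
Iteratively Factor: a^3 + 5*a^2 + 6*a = (a + 3)*(a^2 + 2*a) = a*(a + 3)*(a + 2)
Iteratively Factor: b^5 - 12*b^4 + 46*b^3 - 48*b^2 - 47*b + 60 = (b - 1)*(b^4 - 11*b^3 + 35*b^2 - 13*b - 60) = (b - 5)*(b - 1)*(b^3 - 6*b^2 + 5*b + 12) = (b - 5)*(b - 3)*(b - 1)*(b^2 - 3*b - 4) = (b - 5)*(b - 4)*(b - 3)*(b - 1)*(b + 1)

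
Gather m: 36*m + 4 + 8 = 36*m + 12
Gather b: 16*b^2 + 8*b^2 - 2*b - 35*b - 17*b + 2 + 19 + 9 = 24*b^2 - 54*b + 30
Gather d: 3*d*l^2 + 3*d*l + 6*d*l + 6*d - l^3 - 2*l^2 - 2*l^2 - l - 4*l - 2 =d*(3*l^2 + 9*l + 6) - l^3 - 4*l^2 - 5*l - 2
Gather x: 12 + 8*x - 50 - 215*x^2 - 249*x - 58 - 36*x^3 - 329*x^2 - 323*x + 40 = -36*x^3 - 544*x^2 - 564*x - 56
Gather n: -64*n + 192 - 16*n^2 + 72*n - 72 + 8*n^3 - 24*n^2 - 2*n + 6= 8*n^3 - 40*n^2 + 6*n + 126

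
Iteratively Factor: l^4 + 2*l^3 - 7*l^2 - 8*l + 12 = (l - 1)*(l^3 + 3*l^2 - 4*l - 12) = (l - 1)*(l + 3)*(l^2 - 4) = (l - 1)*(l + 2)*(l + 3)*(l - 2)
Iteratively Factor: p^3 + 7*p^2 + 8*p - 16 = (p + 4)*(p^2 + 3*p - 4) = (p + 4)^2*(p - 1)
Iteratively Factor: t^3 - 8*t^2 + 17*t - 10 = (t - 1)*(t^2 - 7*t + 10) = (t - 2)*(t - 1)*(t - 5)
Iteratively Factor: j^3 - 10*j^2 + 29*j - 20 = (j - 1)*(j^2 - 9*j + 20) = (j - 5)*(j - 1)*(j - 4)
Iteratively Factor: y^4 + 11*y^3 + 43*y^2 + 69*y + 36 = (y + 1)*(y^3 + 10*y^2 + 33*y + 36) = (y + 1)*(y + 4)*(y^2 + 6*y + 9) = (y + 1)*(y + 3)*(y + 4)*(y + 3)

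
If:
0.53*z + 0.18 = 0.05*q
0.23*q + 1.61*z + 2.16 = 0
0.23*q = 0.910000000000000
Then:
No Solution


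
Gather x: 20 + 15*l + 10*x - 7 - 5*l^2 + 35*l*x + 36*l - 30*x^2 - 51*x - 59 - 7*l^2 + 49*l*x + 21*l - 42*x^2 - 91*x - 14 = -12*l^2 + 72*l - 72*x^2 + x*(84*l - 132) - 60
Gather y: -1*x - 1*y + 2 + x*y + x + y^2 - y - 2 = y^2 + y*(x - 2)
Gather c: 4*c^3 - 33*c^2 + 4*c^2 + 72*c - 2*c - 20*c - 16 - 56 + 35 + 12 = 4*c^3 - 29*c^2 + 50*c - 25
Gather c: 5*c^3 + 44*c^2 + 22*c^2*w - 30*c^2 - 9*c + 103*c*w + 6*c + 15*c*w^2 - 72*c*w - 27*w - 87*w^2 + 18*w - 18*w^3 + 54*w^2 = 5*c^3 + c^2*(22*w + 14) + c*(15*w^2 + 31*w - 3) - 18*w^3 - 33*w^2 - 9*w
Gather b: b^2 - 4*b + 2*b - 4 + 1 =b^2 - 2*b - 3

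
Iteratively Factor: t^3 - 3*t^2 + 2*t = (t - 1)*(t^2 - 2*t) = (t - 2)*(t - 1)*(t)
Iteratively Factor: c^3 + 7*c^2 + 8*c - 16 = (c - 1)*(c^2 + 8*c + 16) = (c - 1)*(c + 4)*(c + 4)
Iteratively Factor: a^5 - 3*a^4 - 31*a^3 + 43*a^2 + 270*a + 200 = (a + 4)*(a^4 - 7*a^3 - 3*a^2 + 55*a + 50) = (a + 1)*(a + 4)*(a^3 - 8*a^2 + 5*a + 50) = (a - 5)*(a + 1)*(a + 4)*(a^2 - 3*a - 10) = (a - 5)*(a + 1)*(a + 2)*(a + 4)*(a - 5)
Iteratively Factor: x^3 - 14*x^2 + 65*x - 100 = (x - 5)*(x^2 - 9*x + 20) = (x - 5)*(x - 4)*(x - 5)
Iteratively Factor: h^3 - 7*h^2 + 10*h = (h - 5)*(h^2 - 2*h) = h*(h - 5)*(h - 2)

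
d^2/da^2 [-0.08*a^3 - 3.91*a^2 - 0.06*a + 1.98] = -0.48*a - 7.82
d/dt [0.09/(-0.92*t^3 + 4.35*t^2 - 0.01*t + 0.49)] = (0.2484*t^2 - 0.783*t + 0.0009)/(0.92*t^3 - 4.35*t^2 + 0.01*t - 0.49)^2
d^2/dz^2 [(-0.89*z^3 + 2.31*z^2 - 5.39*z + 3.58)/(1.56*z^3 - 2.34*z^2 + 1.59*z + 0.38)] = (7.105427357601e-15*z^7 + 4.74552*z^6 - 65.4572879999999*z^5 + 194.554152*z^4 - 249.447942*z^3 + 218.335068*z^2 - 122.179656*z + 31.648272)/(3.796416*z^9 - 17.083872*z^8 + 37.23408*z^7 - 44.863416*z^6 + 29.627208*z^5 - 5.849766*z^4 - 3.787497*z^3 + 1.868346*z^2 + 0.688788*z + 0.054872)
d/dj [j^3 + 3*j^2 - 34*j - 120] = 3*j^2 + 6*j - 34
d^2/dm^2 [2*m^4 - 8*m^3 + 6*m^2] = 24*m^2 - 48*m + 12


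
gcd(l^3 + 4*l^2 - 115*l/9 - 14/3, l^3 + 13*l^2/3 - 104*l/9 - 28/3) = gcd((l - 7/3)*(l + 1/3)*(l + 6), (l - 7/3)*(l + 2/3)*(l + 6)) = l^2 + 11*l/3 - 14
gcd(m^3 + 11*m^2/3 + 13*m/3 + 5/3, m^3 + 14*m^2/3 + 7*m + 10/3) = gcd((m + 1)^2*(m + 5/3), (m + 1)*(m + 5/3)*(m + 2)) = m^2 + 8*m/3 + 5/3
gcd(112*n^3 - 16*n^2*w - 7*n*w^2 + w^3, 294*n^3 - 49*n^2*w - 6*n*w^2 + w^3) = -7*n + w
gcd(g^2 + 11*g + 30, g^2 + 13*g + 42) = g + 6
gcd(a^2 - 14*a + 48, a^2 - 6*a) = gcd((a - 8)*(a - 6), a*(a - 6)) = a - 6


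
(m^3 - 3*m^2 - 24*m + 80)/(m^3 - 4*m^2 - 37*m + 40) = (m^2 - 8*m + 16)/(m^2 - 9*m + 8)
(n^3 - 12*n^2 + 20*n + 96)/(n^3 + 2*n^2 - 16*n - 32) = (n^2 - 14*n + 48)/(n^2 - 16)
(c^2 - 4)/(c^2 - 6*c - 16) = (c - 2)/(c - 8)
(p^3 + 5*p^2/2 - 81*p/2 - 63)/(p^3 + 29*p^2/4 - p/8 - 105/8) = 4*(p - 6)/(4*p - 5)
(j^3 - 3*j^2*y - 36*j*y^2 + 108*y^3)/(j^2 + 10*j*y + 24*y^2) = (j^2 - 9*j*y + 18*y^2)/(j + 4*y)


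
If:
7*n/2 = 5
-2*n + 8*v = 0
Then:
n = 10/7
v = 5/14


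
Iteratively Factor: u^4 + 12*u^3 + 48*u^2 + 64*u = (u + 4)*(u^3 + 8*u^2 + 16*u) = (u + 4)^2*(u^2 + 4*u) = (u + 4)^3*(u)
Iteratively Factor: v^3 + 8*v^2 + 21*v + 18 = (v + 2)*(v^2 + 6*v + 9) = (v + 2)*(v + 3)*(v + 3)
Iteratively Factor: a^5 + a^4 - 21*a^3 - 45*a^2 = (a)*(a^4 + a^3 - 21*a^2 - 45*a) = a*(a - 5)*(a^3 + 6*a^2 + 9*a) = a*(a - 5)*(a + 3)*(a^2 + 3*a) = a^2*(a - 5)*(a + 3)*(a + 3)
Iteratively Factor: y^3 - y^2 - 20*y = (y + 4)*(y^2 - 5*y) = y*(y + 4)*(y - 5)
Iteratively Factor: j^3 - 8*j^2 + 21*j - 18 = (j - 3)*(j^2 - 5*j + 6) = (j - 3)^2*(j - 2)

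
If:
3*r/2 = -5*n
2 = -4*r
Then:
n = 3/20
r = -1/2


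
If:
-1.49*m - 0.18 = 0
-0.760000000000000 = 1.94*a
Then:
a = -0.39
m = -0.12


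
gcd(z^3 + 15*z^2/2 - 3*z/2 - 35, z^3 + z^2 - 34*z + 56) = z^2 + 5*z - 14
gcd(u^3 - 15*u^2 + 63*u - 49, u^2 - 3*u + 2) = u - 1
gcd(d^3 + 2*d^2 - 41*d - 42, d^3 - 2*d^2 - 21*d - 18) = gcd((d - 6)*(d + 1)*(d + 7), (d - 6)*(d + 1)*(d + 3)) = d^2 - 5*d - 6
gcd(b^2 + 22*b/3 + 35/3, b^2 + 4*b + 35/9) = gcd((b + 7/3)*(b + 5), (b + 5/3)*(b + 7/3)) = b + 7/3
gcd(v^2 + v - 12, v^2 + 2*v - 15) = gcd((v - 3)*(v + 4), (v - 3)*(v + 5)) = v - 3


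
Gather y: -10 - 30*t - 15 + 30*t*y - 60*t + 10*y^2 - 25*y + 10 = -90*t + 10*y^2 + y*(30*t - 25) - 15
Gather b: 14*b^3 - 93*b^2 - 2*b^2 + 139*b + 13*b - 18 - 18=14*b^3 - 95*b^2 + 152*b - 36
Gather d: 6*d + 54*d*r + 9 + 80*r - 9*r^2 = d*(54*r + 6) - 9*r^2 + 80*r + 9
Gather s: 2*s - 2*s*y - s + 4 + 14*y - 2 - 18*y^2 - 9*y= s*(1 - 2*y) - 18*y^2 + 5*y + 2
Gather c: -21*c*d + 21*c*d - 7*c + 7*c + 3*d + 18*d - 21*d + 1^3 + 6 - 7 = 0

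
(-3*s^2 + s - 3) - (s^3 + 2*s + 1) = -s^3 - 3*s^2 - s - 4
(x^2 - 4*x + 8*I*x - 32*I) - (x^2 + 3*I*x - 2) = -4*x + 5*I*x + 2 - 32*I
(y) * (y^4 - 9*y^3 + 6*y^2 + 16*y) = y^5 - 9*y^4 + 6*y^3 + 16*y^2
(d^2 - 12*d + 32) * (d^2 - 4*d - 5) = d^4 - 16*d^3 + 75*d^2 - 68*d - 160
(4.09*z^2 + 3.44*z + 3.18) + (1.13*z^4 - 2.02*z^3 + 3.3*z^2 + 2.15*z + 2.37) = 1.13*z^4 - 2.02*z^3 + 7.39*z^2 + 5.59*z + 5.55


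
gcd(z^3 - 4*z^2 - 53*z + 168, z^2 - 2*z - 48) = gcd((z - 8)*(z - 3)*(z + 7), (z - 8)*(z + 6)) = z - 8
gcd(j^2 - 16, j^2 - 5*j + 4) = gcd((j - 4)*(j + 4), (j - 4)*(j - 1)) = j - 4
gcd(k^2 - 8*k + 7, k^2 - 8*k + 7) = k^2 - 8*k + 7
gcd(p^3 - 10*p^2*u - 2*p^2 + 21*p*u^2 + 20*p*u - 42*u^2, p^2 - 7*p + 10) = p - 2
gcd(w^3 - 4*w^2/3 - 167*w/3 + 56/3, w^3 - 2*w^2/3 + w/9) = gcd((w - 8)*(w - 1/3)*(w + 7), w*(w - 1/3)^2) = w - 1/3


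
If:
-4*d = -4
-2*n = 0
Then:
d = 1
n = 0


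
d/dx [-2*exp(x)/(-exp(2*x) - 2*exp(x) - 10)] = 2*(10 - exp(2*x))*exp(x)/(exp(4*x) + 4*exp(3*x) + 24*exp(2*x) + 40*exp(x) + 100)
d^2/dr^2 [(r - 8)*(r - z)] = 2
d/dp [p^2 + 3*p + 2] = 2*p + 3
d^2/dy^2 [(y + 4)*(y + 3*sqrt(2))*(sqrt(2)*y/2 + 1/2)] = 3*sqrt(2)*y + 4*sqrt(2) + 7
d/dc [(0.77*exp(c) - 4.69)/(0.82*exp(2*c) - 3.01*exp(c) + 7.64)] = (-0.6314*exp(2*c) + 7.6916*exp(c) - 8.2341)*exp(c)/(0.6724*exp(4*c) - 4.9364*exp(3*c) + 21.5897*exp(2*c) - 45.9928*exp(c) + 58.3696)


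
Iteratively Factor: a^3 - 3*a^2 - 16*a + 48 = (a + 4)*(a^2 - 7*a + 12) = (a - 4)*(a + 4)*(a - 3)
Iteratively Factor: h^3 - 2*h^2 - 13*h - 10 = (h + 2)*(h^2 - 4*h - 5) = (h + 1)*(h + 2)*(h - 5)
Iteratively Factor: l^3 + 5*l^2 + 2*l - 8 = (l + 4)*(l^2 + l - 2) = (l + 2)*(l + 4)*(l - 1)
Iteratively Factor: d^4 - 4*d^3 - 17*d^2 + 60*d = (d + 4)*(d^3 - 8*d^2 + 15*d) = (d - 5)*(d + 4)*(d^2 - 3*d) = (d - 5)*(d - 3)*(d + 4)*(d)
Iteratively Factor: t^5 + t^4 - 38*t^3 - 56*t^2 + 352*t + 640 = (t - 5)*(t^4 + 6*t^3 - 8*t^2 - 96*t - 128) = (t - 5)*(t + 4)*(t^3 + 2*t^2 - 16*t - 32) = (t - 5)*(t - 4)*(t + 4)*(t^2 + 6*t + 8) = (t - 5)*(t - 4)*(t + 4)^2*(t + 2)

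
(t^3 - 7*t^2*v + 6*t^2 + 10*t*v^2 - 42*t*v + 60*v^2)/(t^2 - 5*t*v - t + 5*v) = (t^2 - 2*t*v + 6*t - 12*v)/(t - 1)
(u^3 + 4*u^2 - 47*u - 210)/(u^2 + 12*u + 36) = (u^2 - 2*u - 35)/(u + 6)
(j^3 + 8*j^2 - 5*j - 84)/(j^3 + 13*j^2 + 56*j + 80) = (j^2 + 4*j - 21)/(j^2 + 9*j + 20)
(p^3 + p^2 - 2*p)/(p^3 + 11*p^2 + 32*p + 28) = p*(p - 1)/(p^2 + 9*p + 14)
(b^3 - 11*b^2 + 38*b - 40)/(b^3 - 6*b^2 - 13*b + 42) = (b^2 - 9*b + 20)/(b^2 - 4*b - 21)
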